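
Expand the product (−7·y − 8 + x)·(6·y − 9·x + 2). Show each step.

−42·y^2 + 69·x·y − 62·y + 74·x − 16 − 9·x^2

(−7·y − 8 + x)·(6·y − 9·x + 2)
= −42·y^2 + 63·x·y − 14·y − 48·y + 72·x − 16 + 6·x·y − 9·x^2 + 2·x    [distributive law]
= −42·y^2 + 69·x·y − 62·y + 74·x − 16 − 9·x^2    [combine like terms]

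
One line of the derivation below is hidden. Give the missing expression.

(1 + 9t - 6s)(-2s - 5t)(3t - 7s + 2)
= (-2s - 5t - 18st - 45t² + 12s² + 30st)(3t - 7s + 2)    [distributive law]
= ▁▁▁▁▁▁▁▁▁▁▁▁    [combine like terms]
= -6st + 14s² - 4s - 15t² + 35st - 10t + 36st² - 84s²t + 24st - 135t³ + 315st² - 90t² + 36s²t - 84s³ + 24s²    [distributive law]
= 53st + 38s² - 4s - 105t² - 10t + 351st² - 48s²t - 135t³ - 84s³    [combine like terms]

After combine like terms, the bracketed line is:

(-2s - 5t + 12st - 45t² + 12s²)(3t - 7s + 2)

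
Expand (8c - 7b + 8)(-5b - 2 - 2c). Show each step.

(8c - 7b + 8)(-5b - 2 - 2c)
= -40bc - 16c - 16c^2 + 35b^2 + 14b + 14bc - 40b - 16 - 16c    [distributive law]
= -26bc - 32c - 16c^2 + 35b^2 - 26b - 16    [combine like terms]

-26bc - 32c - 16c^2 + 35b^2 - 26b - 16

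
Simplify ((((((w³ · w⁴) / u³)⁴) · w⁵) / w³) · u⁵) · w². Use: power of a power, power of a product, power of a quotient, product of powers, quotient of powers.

u⁻⁷w³²

((((((w³ · w⁴) / u³)⁴) · w⁵) / w³) · u⁵) · w²
= ((((((w³ · w⁴)⁴) / ((u³)⁴)) · w⁵) / w³) · u⁵) · w²    [power of a quotient]
= (((((((w³)⁴) · ((w⁴)⁴)) / ((u³)⁴)) · w⁵) / w³) · u⁵) · w²    [power of a product]
= (((((w¹² · ((w⁴)⁴)) / ((u³)⁴)) · w⁵) / w³) · u⁵) · w²    [power of a power]
= (((((w¹² · w¹⁶) / ((u³)⁴)) · w⁵) / w³) · u⁵) · w²    [power of a power]
= ((((w²⁸ / ((u³)⁴)) · w⁵) / w³) · u⁵) · w²    [product of powers]
= ((((w²⁸ / u¹²) · w⁵) / w³) · u⁵) · w²    [power of a power]
= u⁻⁷w³²    [quotient of powers; product of powers]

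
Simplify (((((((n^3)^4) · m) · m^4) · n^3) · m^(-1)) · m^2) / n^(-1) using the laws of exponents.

m^6n^16

(((((((n^3)^4) · m) · m^4) · n^3) · m^(-1)) · m^2) / n^(-1)
= (((((n^12 · m) · m^4) · n^3) · m^(-1)) · m^2) / n^(-1)    [power of a power]
= m^6n^16    [quotient of powers; product of powers]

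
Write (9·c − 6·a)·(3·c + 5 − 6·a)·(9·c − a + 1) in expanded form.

243·c^3 − 675·a·c^2 + 432·c^2 − 387·a·c + 45·c + 396·a^2·c + 66·a^2 − 30·a − 36·a^3

(9·c − 6·a)·(3·c + 5 − 6·a)·(9·c − a + 1)
= (27·c^2 + 45·c − 54·a·c − 18·a·c − 30·a + 36·a^2)·(9·c − a + 1)    [distributive law]
= (27·c^2 + 45·c − 72·a·c − 30·a + 36·a^2)·(9·c − a + 1)    [combine like terms]
= 243·c^3 − 27·a·c^2 + 27·c^2 + 405·c^2 − 45·a·c + 45·c − 648·a·c^2 + 72·a^2·c − 72·a·c − 270·a·c + 30·a^2 − 30·a + 324·a^2·c − 36·a^3 + 36·a^2    [distributive law]
= 243·c^3 − 675·a·c^2 + 432·c^2 − 387·a·c + 45·c + 396·a^2·c + 66·a^2 − 30·a − 36·a^3    [combine like terms]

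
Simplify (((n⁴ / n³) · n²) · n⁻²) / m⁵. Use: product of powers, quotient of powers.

(((n⁴ / n³) · n²) · n⁻²) / m⁵
= ((n · n²) · n⁻²) / m⁵    [quotient of powers]
= (n³ · n⁻²) / m⁵    [product of powers]
= n / m⁵    [product of powers]
= m⁻⁵n    [quotient of powers]

m⁻⁵n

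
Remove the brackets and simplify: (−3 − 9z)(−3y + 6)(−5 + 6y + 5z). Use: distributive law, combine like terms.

−153y + 54y^2 − 414yz + 90 + 180z + 162y^2z + 135yz^2 − 270z^2

(−3 − 9z)(−3y + 6)(−5 + 6y + 5z)
= (9y − 18 + 27yz − 54z)(−5 + 6y + 5z)    [distributive law]
= −45y + 54y^2 + 45yz + 90 − 108y − 90z − 135yz + 162y^2z + 135yz^2 + 270z − 324yz − 270z^2    [distributive law]
= −153y + 54y^2 − 414yz + 90 + 180z + 162y^2z + 135yz^2 − 270z^2    [combine like terms]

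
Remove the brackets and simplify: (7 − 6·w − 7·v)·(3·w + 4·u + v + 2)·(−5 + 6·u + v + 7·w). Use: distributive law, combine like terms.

(7 − 6·w − 7·v)·(3·w + 4·u + v + 2)·(−5 + 6·u + v + 7·w)
= (21·w + 28·u + 7·v + 14 − 18·w^2 − 24·u·w − 6·v·w − 12·w − 21·v·w − 28·u·v − 7·v^2 − 14·v)·(−5 + 6·u + v + 7·w)    [distributive law]
= (9·w + 28·u − 7·v + 14 − 18·w^2 − 24·u·w − 27·v·w − 28·u·v − 7·v^2)·(−5 + 6·u + v + 7·w)    [combine like terms]
= −45·w + 54·u·w + 9·v·w + 63·w^2 − 140·u + 168·u^2 + 28·u·v + 196·u·w + 35·v − 42·u·v − 7·v^2 − 49·v·w − 70 + 84·u + 14·v + 98·w + 90·w^2 − 108·u·w^2 − 18·v·w^2 − 126·w^3 + 120·u·w − 144·u^2·w − 24·u·v·w − 168·u·w^2 + 135·v·w − 162·u·v·w − 27·v^2·w − 189·v·w^2 + 140·u·v − 168·u^2·v − 28·u·v^2 − 196·u·v·w + 35·v^2 − 42·u·v^2 − 7·v^3 − 49·v^2·w    [distributive law]
= 53·w + 370·u·w + 95·v·w + 153·w^2 − 56·u + 168·u^2 + 126·u·v + 49·v + 28·v^2 − 70 − 276·u·w^2 − 207·v·w^2 − 126·w^3 − 144·u^2·w − 382·u·v·w − 76·v^2·w − 168·u^2·v − 70·u·v^2 − 7·v^3    [combine like terms]

53·w + 370·u·w + 95·v·w + 153·w^2 − 56·u + 168·u^2 + 126·u·v + 49·v + 28·v^2 − 70 − 276·u·w^2 − 207·v·w^2 − 126·w^3 − 144·u^2·w − 382·u·v·w − 76·v^2·w − 168·u^2·v − 70·u·v^2 − 7·v^3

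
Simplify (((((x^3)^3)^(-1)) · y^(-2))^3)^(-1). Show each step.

x^27y^6

(((((x^3)^3)^(-1)) · y^(-2))^3)^(-1)
= ((((x^3)^3)^(-1)) · y^(-2))^(-3)    [power of a power]
= ((((x^3)^3)^(-1))^(-3)) · ((y^(-2))^(-3))    [power of a product]
= (((x^3)^3)^3) · ((y^(-2))^(-3))    [power of a power]
= ((x^3)^9) · ((y^(-2))^(-3))    [power of a power]
= x^27 · ((y^(-2))^(-3))    [power of a power]
= x^27 · y^6    [power of a power]
= x^27y^6    [rearrange]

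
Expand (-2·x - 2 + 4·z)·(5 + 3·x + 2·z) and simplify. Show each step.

-16·x - 6·x^2 + 8·x·z - 10 + 16·z + 8·z^2

(-2·x - 2 + 4·z)·(5 + 3·x + 2·z)
= -10·x - 6·x^2 - 4·x·z - 10 - 6·x - 4·z + 20·z + 12·x·z + 8·z^2    [distributive law]
= -16·x - 6·x^2 + 8·x·z - 10 + 16·z + 8·z^2    [combine like terms]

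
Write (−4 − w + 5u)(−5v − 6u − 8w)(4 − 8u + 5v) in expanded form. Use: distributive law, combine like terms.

80v − 140uv + 100v² + 96u − 312u² + 128w − 392uw + 180vw − 210uvw + 25v²w + 272u²w + 32w² − 64uw² + 40vw² + 50u²v − 125uv² + 240u³

(−4 − w + 5u)(−5v − 6u − 8w)(4 − 8u + 5v)
= (20v + 24u + 32w + 5vw + 6uw + 8w² − 25uv − 30u² − 40uw)(4 − 8u + 5v)    [distributive law]
= (20v + 24u + 32w + 5vw − 34uw + 8w² − 25uv − 30u²)(4 − 8u + 5v)    [combine like terms]
= 80v − 160uv + 100v² + 96u − 192u² + 120uv + 128w − 256uw + 160vw + 20vw − 40uvw + 25v²w − 136uw + 272u²w − 170uvw + 32w² − 64uw² + 40vw² − 100uv + 200u²v − 125uv² − 120u² + 240u³ − 150u²v    [distributive law]
= 80v − 140uv + 100v² + 96u − 312u² + 128w − 392uw + 180vw − 210uvw + 25v²w + 272u²w + 32w² − 64uw² + 40vw² + 50u²v − 125uv² + 240u³    [combine like terms]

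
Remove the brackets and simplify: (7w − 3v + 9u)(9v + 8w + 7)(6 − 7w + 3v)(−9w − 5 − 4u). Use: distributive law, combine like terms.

(7w − 3v + 9u)(9v + 8w + 7)(6 − 7w + 3v)(−9w − 5 − 4u)
= (63vw + 56w² + 49w − 27v² − 24vw − 21v + 81uv + 72uw + 63u)(6 − 7w + 3v)(−9w − 5 − 4u)    [distributive law]
= (39vw + 56w² + 49w − 27v² − 21v + 81uv + 72uw + 63u)(6 − 7w + 3v)(−9w − 5 − 4u)    [combine like terms]
= (234vw − 273vw² + 117v²w + 336w² − 392w³ + 168vw² + 294w − 343w² + 147vw − 162v² + 189v²w − 81v³ − 126v + 147vw − 63v² + 486uv − 567uvw + 243uv² + 432uw − 504uw² + 216uvw + 378u − 441uw + 189uv)(−9w − 5 − 4u)    [distributive law]
= (528vw − 105vw² + 306v²w − 7w² − 392w³ + 294w − 225v² − 81v³ − 126v + 675uv − 351uvw + 243uv² − 9uw − 504uw² + 378u)(−9w − 5 − 4u)    [combine like terms]
= −4752vw² − 2640vw − 2112uvw + 945vw³ + 525vw² + 420uvw² − 2754v²w² − 1530v²w − 1224uv²w + 63w³ + 35w² + 28uw² + 3528w⁴ + 1960w³ + 1568uw³ − 2646w² − 1470w − 1176uw + 2025v²w + 1125v² + 900uv² + 729v³w + 405v³ + 324uv³ + 1134vw + 630v + 504uv − 6075uvw − 3375uv − 2700u²v + 3159uvw² + 1755uvw + 1404u²vw − 2187uv²w − 1215uv² − 972u²v² + 81uw² + 45uw + 36u²w + 4536uw³ + 2520uw² + 2016u²w² − 3402uw − 1890u − 1512u²    [distributive law]
= −4227vw² − 1506vw − 6432uvw + 945vw³ + 3579uvw² − 2754v²w² + 495v²w − 3411uv²w + 2023w³ − 2611w² + 2629uw² + 3528w⁴ + 6104uw³ − 1470w − 4533uw + 1125v² − 315uv² + 729v³w + 405v³ + 324uv³ + 630v − 2871uv − 2700u²v + 1404u²vw − 972u²v² + 36u²w + 2016u²w² − 1890u − 1512u²    [combine like terms]

−4227vw² − 1506vw − 6432uvw + 945vw³ + 3579uvw² − 2754v²w² + 495v²w − 3411uv²w + 2023w³ − 2611w² + 2629uw² + 3528w⁴ + 6104uw³ − 1470w − 4533uw + 1125v² − 315uv² + 729v³w + 405v³ + 324uv³ + 630v − 2871uv − 2700u²v + 1404u²vw − 972u²v² + 36u²w + 2016u²w² − 1890u − 1512u²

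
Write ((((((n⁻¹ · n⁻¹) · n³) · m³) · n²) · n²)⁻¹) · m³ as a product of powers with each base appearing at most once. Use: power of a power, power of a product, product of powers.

((((((n⁻¹ · n⁻¹) · n³) · m³) · n²) · n²)⁻¹) · m³
= ((((((n⁻¹ · n⁻¹) · n³) · m³) · n²)⁻¹) · ((n²)⁻¹)) · m³    [power of a product]
= ((((((n⁻¹ · n⁻¹) · n³) · m³)⁻¹) · ((n²)⁻¹)) · ((n²)⁻¹)) · m³    [power of a product]
= ((((((n⁻¹ · n⁻¹) · n³)⁻¹) · ((m³)⁻¹)) · ((n²)⁻¹)) · ((n²)⁻¹)) · m³    [power of a product]
= ((((((n⁻¹ · n⁻¹)⁻¹) · ((n³)⁻¹)) · ((m³)⁻¹)) · ((n²)⁻¹)) · ((n²)⁻¹)) · m³    [power of a product]
= (((((((n⁻¹)⁻¹) · ((n⁻¹)⁻¹)) · ((n³)⁻¹)) · ((m³)⁻¹)) · ((n²)⁻¹)) · ((n²)⁻¹)) · m³    [power of a product]
= (((((n · ((n⁻¹)⁻¹)) · ((n³)⁻¹)) · ((m³)⁻¹)) · ((n²)⁻¹)) · ((n²)⁻¹)) · m³    [power of a power]
= (((((n · n) · ((n³)⁻¹)) · ((m³)⁻¹)) · ((n²)⁻¹)) · ((n²)⁻¹)) · m³    [power of a power]
= ((((n² · ((n³)⁻¹)) · ((m³)⁻¹)) · ((n²)⁻¹)) · ((n²)⁻¹)) · m³    [product of powers]
= ((((n² · n⁻³) · ((m³)⁻¹)) · ((n²)⁻¹)) · ((n²)⁻¹)) · m³    [power of a power]
= (((n⁻¹ · ((m³)⁻¹)) · ((n²)⁻¹)) · ((n²)⁻¹)) · m³    [product of powers]
= (((n⁻¹ · m⁻³) · ((n²)⁻¹)) · ((n²)⁻¹)) · m³    [power of a power]
= (((n⁻¹ · m⁻³) · n⁻²) · ((n²)⁻¹)) · m³    [power of a power]
= (((n⁻¹ · m⁻³) · n⁻²) · n⁻²) · m³    [power of a power]
= n⁻⁵    [product of powers]

n⁻⁵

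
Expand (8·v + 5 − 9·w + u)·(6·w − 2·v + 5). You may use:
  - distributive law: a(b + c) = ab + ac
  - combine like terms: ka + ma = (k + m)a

66·v·w − 16·v² + 30·v − 15·w + 25 − 54·w² + 6·u·w − 2·u·v + 5·u

(8·v + 5 − 9·w + u)·(6·w − 2·v + 5)
= 48·v·w − 16·v² + 40·v + 30·w − 10·v + 25 − 54·w² + 18·v·w − 45·w + 6·u·w − 2·u·v + 5·u    [distributive law]
= 66·v·w − 16·v² + 30·v − 15·w + 25 − 54·w² + 6·u·w − 2·u·v + 5·u    [combine like terms]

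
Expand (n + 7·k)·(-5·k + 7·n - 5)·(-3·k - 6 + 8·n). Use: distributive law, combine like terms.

-412·k²·n - 529·k·n + 331·k·n² - 82·n² + 56·n³ + 30·n + 105·k³ + 315·k² + 210·k

(n + 7·k)·(-5·k + 7·n - 5)·(-3·k - 6 + 8·n)
= (-5·k·n + 7·n² - 5·n - 35·k² + 49·k·n - 35·k)·(-3·k - 6 + 8·n)    [distributive law]
= (44·k·n + 7·n² - 5·n - 35·k² - 35·k)·(-3·k - 6 + 8·n)    [combine like terms]
= -132·k²·n - 264·k·n + 352·k·n² - 21·k·n² - 42·n² + 56·n³ + 15·k·n + 30·n - 40·n² + 105·k³ + 210·k² - 280·k²·n + 105·k² + 210·k - 280·k·n    [distributive law]
= -412·k²·n - 529·k·n + 331·k·n² - 82·n² + 56·n³ + 30·n + 105·k³ + 315·k² + 210·k    [combine like terms]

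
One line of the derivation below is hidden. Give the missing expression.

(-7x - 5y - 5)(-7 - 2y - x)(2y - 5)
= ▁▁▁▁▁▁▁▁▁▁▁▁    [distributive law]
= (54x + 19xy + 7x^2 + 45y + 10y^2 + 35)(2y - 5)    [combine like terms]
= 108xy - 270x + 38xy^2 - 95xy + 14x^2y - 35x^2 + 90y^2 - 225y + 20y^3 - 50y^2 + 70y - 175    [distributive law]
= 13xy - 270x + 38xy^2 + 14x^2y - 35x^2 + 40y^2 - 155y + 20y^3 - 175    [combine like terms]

Applying distributive law to the line above:

(49x + 14xy + 7x^2 + 35y + 10y^2 + 5xy + 35 + 10y + 5x)(2y - 5)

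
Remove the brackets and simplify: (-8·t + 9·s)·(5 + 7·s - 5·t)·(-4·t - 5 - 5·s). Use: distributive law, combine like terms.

(-8·t + 9·s)·(5 + 7·s - 5·t)·(-4·t - 5 - 5·s)
= (-40·t - 56·s·t + 40·t^2 + 45·s + 63·s^2 - 45·s·t)·(-4·t - 5 - 5·s)    [distributive law]
= (-40·t - 101·s·t + 40·t^2 + 45·s + 63·s^2)·(-4·t - 5 - 5·s)    [combine like terms]
= 160·t^2 + 200·t + 200·s·t + 404·s·t^2 + 505·s·t + 505·s^2·t - 160·t^3 - 200·t^2 - 200·s·t^2 - 180·s·t - 225·s - 225·s^2 - 252·s^2·t - 315·s^2 - 315·s^3    [distributive law]
= -40·t^2 + 200·t + 525·s·t + 204·s·t^2 + 253·s^2·t - 160·t^3 - 225·s - 540·s^2 - 315·s^3    [combine like terms]

-40·t^2 + 200·t + 525·s·t + 204·s·t^2 + 253·s^2·t - 160·t^3 - 225·s - 540·s^2 - 315·s^3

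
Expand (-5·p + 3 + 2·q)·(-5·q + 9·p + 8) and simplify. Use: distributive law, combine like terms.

(-5·p + 3 + 2·q)·(-5·q + 9·p + 8)
= 25·p·q - 45·p^2 - 40·p - 15·q + 27·p + 24 - 10·q^2 + 18·p·q + 16·q    [distributive law]
= 43·p·q - 45·p^2 - 13·p + q + 24 - 10·q^2    [combine like terms]

43·p·q - 45·p^2 - 13·p + q + 24 - 10·q^2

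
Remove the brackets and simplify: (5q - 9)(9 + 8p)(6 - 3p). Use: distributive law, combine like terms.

270q + 105pq - 120p^2q - 486 - 189p + 216p^2

(5q - 9)(9 + 8p)(6 - 3p)
= (45q + 40pq - 81 - 72p)(6 - 3p)    [distributive law]
= 270q - 135pq + 240pq - 120p^2q - 486 + 243p - 432p + 216p^2    [distributive law]
= 270q + 105pq - 120p^2q - 486 - 189p + 216p^2    [combine like terms]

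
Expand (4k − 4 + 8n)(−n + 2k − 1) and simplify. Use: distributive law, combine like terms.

12kn + 8k^2 − 12k − 4n + 4 − 8n^2

(4k − 4 + 8n)(−n + 2k − 1)
= −4kn + 8k^2 − 4k + 4n − 8k + 4 − 8n^2 + 16kn − 8n    [distributive law]
= 12kn + 8k^2 − 12k − 4n + 4 − 8n^2    [combine like terms]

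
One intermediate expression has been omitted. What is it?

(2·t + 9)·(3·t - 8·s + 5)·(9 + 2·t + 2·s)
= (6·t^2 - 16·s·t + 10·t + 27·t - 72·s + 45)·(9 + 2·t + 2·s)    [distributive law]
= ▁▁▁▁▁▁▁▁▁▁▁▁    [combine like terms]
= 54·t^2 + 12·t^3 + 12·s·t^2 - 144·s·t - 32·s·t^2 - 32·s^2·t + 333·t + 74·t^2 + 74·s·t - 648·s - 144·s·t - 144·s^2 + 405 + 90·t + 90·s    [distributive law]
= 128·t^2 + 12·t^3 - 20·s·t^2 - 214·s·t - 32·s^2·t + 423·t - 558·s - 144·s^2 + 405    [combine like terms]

After combine like terms, the bracketed line is:

(6·t^2 - 16·s·t + 37·t - 72·s + 45)·(9 + 2·t + 2·s)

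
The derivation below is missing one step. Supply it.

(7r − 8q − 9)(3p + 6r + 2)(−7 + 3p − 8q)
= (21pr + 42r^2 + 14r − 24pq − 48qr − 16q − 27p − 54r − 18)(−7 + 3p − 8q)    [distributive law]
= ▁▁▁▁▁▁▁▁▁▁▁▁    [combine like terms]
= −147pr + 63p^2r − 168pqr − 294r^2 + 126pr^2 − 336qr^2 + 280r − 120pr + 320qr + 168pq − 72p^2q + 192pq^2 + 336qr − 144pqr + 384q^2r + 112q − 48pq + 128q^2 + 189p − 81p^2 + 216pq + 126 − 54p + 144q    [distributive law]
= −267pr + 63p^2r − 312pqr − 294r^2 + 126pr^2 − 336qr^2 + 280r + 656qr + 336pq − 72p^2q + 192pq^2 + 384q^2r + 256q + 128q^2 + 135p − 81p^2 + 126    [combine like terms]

Applying combine like terms to the line above:

(21pr + 42r^2 − 40r − 24pq − 48qr − 16q − 27p − 18)(−7 + 3p − 8q)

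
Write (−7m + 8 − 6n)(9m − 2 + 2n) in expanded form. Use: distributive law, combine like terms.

(−7m + 8 − 6n)(9m − 2 + 2n)
= −63m^2 + 14m − 14mn + 72m − 16 + 16n − 54mn + 12n − 12n^2    [distributive law]
= −63m^2 + 86m − 68mn − 16 + 28n − 12n^2    [combine like terms]

−63m^2 + 86m − 68mn − 16 + 28n − 12n^2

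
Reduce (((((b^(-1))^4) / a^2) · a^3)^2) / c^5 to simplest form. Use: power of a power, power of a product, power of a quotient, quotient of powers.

a^2b^(-8)c^(-5)

(((((b^(-1))^4) / a^2) · a^3)^2) / c^5
= (((((b^(-1))^4) / a^2)^2) · ((a^3)^2)) / c^5    [power of a product]
= (((((b^(-1))^4)^2) / ((a^2)^2)) · ((a^3)^2)) / c^5    [power of a quotient]
= ((((b^(-1))^8) / ((a^2)^2)) · ((a^3)^2)) / c^5    [power of a power]
= (((b^(-8)) / ((a^2)^2)) · ((a^3)^2)) / c^5    [power of a power]
= ((b^(-8) / a^4) · ((a^3)^2)) / c^5    [power of a power]
= ((b^(-8) / a^4) · a^6) / c^5    [power of a power]
= a^2b^(-8)c^(-5)    [quotient of powers]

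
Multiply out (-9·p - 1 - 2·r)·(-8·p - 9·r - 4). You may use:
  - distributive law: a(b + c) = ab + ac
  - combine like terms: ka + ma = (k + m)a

(-9·p - 1 - 2·r)·(-8·p - 9·r - 4)
= 72·p^2 + 81·p·r + 36·p + 8·p + 9·r + 4 + 16·p·r + 18·r^2 + 8·r    [distributive law]
= 72·p^2 + 97·p·r + 44·p + 17·r + 4 + 18·r^2    [combine like terms]

72·p^2 + 97·p·r + 44·p + 17·r + 4 + 18·r^2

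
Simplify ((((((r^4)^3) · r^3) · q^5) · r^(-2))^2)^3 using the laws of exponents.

((((((r^4)^3) · r^3) · q^5) · r^(-2))^2)^3
= (((((r^4)^3) · r^3) · q^5) · r^(-2))^6    [power of a power]
= (((((r^4)^3) · r^3) · q^5)^6) · ((r^(-2))^6)    [power of a product]
= (((((r^4)^3) · r^3)^6) · ((q^5)^6)) · ((r^(-2))^6)    [power of a product]
= (((((r^4)^3)^6) · ((r^3)^6)) · ((q^5)^6)) · ((r^(-2))^6)    [power of a product]
= ((((r^4)^18) · ((r^3)^6)) · ((q^5)^6)) · ((r^(-2))^6)    [power of a power]
= ((r^72 · ((r^3)^6)) · ((q^5)^6)) · ((r^(-2))^6)    [power of a power]
= ((r^72 · r^18) · ((q^5)^6)) · ((r^(-2))^6)    [power of a power]
= (r^90 · ((q^5)^6)) · ((r^(-2))^6)    [product of powers]
= (r^90 · q^30) · ((r^(-2))^6)    [power of a power]
= (r^90 · q^30) · r^(-12)    [power of a power]
= q^30r^78    [product of powers]

q^30r^78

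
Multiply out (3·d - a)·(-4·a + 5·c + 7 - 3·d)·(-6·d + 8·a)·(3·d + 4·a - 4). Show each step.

162·a·d^3 - 360·a^2·d^2 + 198·a·d^2 - 288·a^3·d + 1056·a^2·d - 270·c·d^3 + 90·a·c·d^2 + 360·c·d^2 + 480·a^2·c·d - 600·a·c·d - 594·d^3 + 504·d^2 - 840·a·d + 162·d^4 + 128·a^4 - 352·a^3 - 160·a^3·c + 160·a^2·c + 224·a^2

(3·d - a)·(-4·a + 5·c + 7 - 3·d)·(-6·d + 8·a)·(3·d + 4·a - 4)
= (-12·a·d + 15·c·d + 21·d - 9·d^2 + 4·a^2 - 5·a·c - 7·a + 3·a·d)·(-6·d + 8·a)·(3·d + 4·a - 4)    [distributive law]
= (-9·a·d + 15·c·d + 21·d - 9·d^2 + 4·a^2 - 5·a·c - 7·a)·(-6·d + 8·a)·(3·d + 4·a - 4)    [combine like terms]
= (54·a·d^2 - 72·a^2·d - 90·c·d^2 + 120·a·c·d - 126·d^2 + 168·a·d + 54·d^3 - 72·a·d^2 - 24·a^2·d + 32·a^3 + 30·a·c·d - 40·a^2·c + 42·a·d - 56·a^2)·(3·d + 4·a - 4)    [distributive law]
= (-18·a·d^2 - 96·a^2·d - 90·c·d^2 + 150·a·c·d - 126·d^2 + 210·a·d + 54·d^3 + 32·a^3 - 40·a^2·c - 56·a^2)·(3·d + 4·a - 4)    [combine like terms]
= -54·a·d^3 - 72·a^2·d^2 + 72·a·d^2 - 288·a^2·d^2 - 384·a^3·d + 384·a^2·d - 270·c·d^3 - 360·a·c·d^2 + 360·c·d^2 + 450·a·c·d^2 + 600·a^2·c·d - 600·a·c·d - 378·d^3 - 504·a·d^2 + 504·d^2 + 630·a·d^2 + 840·a^2·d - 840·a·d + 162·d^4 + 216·a·d^3 - 216·d^3 + 96·a^3·d + 128·a^4 - 128·a^3 - 120·a^2·c·d - 160·a^3·c + 160·a^2·c - 168·a^2·d - 224·a^3 + 224·a^2    [distributive law]
= 162·a·d^3 - 360·a^2·d^2 + 198·a·d^2 - 288·a^3·d + 1056·a^2·d - 270·c·d^3 + 90·a·c·d^2 + 360·c·d^2 + 480·a^2·c·d - 600·a·c·d - 594·d^3 + 504·d^2 - 840·a·d + 162·d^4 + 128·a^4 - 352·a^3 - 160·a^3·c + 160·a^2·c + 224·a^2    [combine like terms]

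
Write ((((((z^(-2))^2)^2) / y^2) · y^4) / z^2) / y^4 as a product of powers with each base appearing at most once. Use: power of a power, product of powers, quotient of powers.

((((((z^(-2))^2)^2) / y^2) · y^4) / z^2) / y^4
= (((((z^(-2))^4) / y^2) · y^4) / z^2) / y^4    [power of a power]
= (((z^(-8) / y^2) · y^4) / z^2) / y^4    [power of a power]
= y^(-2)z^(-10)    [quotient of powers; product of powers]

y^(-2)z^(-10)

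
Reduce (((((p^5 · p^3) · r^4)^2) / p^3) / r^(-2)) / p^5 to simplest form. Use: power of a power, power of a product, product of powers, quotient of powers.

(((((p^5 · p^3) · r^4)^2) / p^3) / r^(-2)) / p^5
= (((((p^5 · p^3)^2) · ((r^4)^2)) / p^3) / r^(-2)) / p^5    [power of a product]
= ((((((p^5)^2) · ((p^3)^2)) · ((r^4)^2)) / p^3) / r^(-2)) / p^5    [power of a product]
= ((((p^10 · ((p^3)^2)) · ((r^4)^2)) / p^3) / r^(-2)) / p^5    [power of a power]
= ((((p^10 · p^6) · ((r^4)^2)) / p^3) / r^(-2)) / p^5    [power of a power]
= (((p^16 · ((r^4)^2)) / p^3) / r^(-2)) / p^5    [product of powers]
= (((p^16 · r^8) / p^3) / r^(-2)) / p^5    [power of a power]
= p^8r^10    [quotient of powers; product of powers]

p^8r^10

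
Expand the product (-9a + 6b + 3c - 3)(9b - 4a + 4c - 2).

-105ab + 36a^2 - 48ac + 30a + 54b^2 + 51bc - 39b + 12c^2 - 18c + 6

(-9a + 6b + 3c - 3)(9b - 4a + 4c - 2)
= -81ab + 36a^2 - 36ac + 18a + 54b^2 - 24ab + 24bc - 12b + 27bc - 12ac + 12c^2 - 6c - 27b + 12a - 12c + 6    [distributive law]
= -105ab + 36a^2 - 48ac + 30a + 54b^2 + 51bc - 39b + 12c^2 - 18c + 6    [combine like terms]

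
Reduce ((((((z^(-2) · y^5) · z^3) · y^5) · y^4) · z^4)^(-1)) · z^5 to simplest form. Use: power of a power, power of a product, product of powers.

y^(-14)

((((((z^(-2) · y^5) · z^3) · y^5) · y^4) · z^4)^(-1)) · z^5
= ((((((z^(-2) · y^5) · z^3) · y^5) · y^4)^(-1)) · ((z^4)^(-1))) · z^5    [power of a product]
= ((((((z^(-2) · y^5) · z^3) · y^5)^(-1)) · ((y^4)^(-1))) · ((z^4)^(-1))) · z^5    [power of a product]
= ((((((z^(-2) · y^5) · z^3)^(-1)) · ((y^5)^(-1))) · ((y^4)^(-1))) · ((z^4)^(-1))) · z^5    [power of a product]
= ((((((z^(-2) · y^5)^(-1)) · ((z^3)^(-1))) · ((y^5)^(-1))) · ((y^4)^(-1))) · ((z^4)^(-1))) · z^5    [power of a product]
= (((((((z^(-2))^(-1)) · ((y^5)^(-1))) · ((z^3)^(-1))) · ((y^5)^(-1))) · ((y^4)^(-1))) · ((z^4)^(-1))) · z^5    [power of a product]
= (((((z^2 · ((y^5)^(-1))) · ((z^3)^(-1))) · ((y^5)^(-1))) · ((y^4)^(-1))) · ((z^4)^(-1))) · z^5    [power of a power]
= (((((z^2 · y^(-5)) · ((z^3)^(-1))) · ((y^5)^(-1))) · ((y^4)^(-1))) · ((z^4)^(-1))) · z^5    [power of a power]
= (((((z^2 · y^(-5)) · z^(-3)) · ((y^5)^(-1))) · ((y^4)^(-1))) · ((z^4)^(-1))) · z^5    [power of a power]
= (((((z^2 · y^(-5)) · z^(-3)) · y^(-5)) · ((y^4)^(-1))) · ((z^4)^(-1))) · z^5    [power of a power]
= (((((z^2 · y^(-5)) · z^(-3)) · y^(-5)) · y^(-4)) · ((z^4)^(-1))) · z^5    [power of a power]
= (((((z^2 · y^(-5)) · z^(-3)) · y^(-5)) · y^(-4)) · z^(-4)) · z^5    [power of a power]
= y^(-14)    [product of powers]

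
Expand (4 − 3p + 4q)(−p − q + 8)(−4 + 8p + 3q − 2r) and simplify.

(4 − 3p + 4q)(−p − q + 8)(−4 + 8p + 3q − 2r)
= (−4p − 4q + 32 + 3p^2 + 3pq − 24p − 4pq − 4q^2 + 32q)(−4 + 8p + 3q − 2r)    [distributive law]
= (−28p + 28q + 32 + 3p^2 − pq − 4q^2)(−4 + 8p + 3q − 2r)    [combine like terms]
= 112p − 224p^2 − 84pq + 56pr − 112q + 224pq + 84q^2 − 56qr − 128 + 256p + 96q − 64r − 12p^2 + 24p^3 + 9p^2q − 6p^2r + 4pq − 8p^2q − 3pq^2 + 2pqr + 16q^2 − 32pq^2 − 12q^3 + 8q^2r    [distributive law]
= 368p − 236p^2 + 144pq + 56pr − 16q + 100q^2 − 56qr − 128 − 64r + 24p^3 + p^2q − 6p^2r − 35pq^2 + 2pqr − 12q^3 + 8q^2r    [combine like terms]

368p − 236p^2 + 144pq + 56pr − 16q + 100q^2 − 56qr − 128 − 64r + 24p^3 + p^2q − 6p^2r − 35pq^2 + 2pqr − 12q^3 + 8q^2r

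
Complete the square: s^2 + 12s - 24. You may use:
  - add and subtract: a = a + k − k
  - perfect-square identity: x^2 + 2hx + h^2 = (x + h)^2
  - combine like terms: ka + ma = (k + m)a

s^2 + 12s - 24
= s^2 + 12s + 36 - 36 - 24    [add and subtract 36]
= (s + 6)^2 - 36 - 24    [perfect-square identity]
= (s + 6)^2 - 60    [combine constants]

(s + 6)^2 - 60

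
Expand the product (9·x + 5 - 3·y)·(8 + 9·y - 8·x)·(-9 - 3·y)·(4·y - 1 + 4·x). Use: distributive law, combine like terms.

-1347·x·y - 1152·x - 1800·x^2 - 3129·x·y^2 - 1788·x^2·y - 936·x·y^3 - 396·x^2·y^2 + 2592·x^3 + 864·x^3·y - 1131·y + 360 - 1416·y^2 + 639·y^3 + 324·y^4

(9·x + 5 - 3·y)·(8 + 9·y - 8·x)·(-9 - 3·y)·(4·y - 1 + 4·x)
= (72·x + 81·x·y - 72·x^2 + 40 + 45·y - 40·x - 24·y - 27·y^2 + 24·x·y)·(-9 - 3·y)·(4·y - 1 + 4·x)    [distributive law]
= (32·x + 105·x·y - 72·x^2 + 40 + 21·y - 27·y^2)·(-9 - 3·y)·(4·y - 1 + 4·x)    [combine like terms]
= (-288·x - 96·x·y - 945·x·y - 315·x·y^2 + 648·x^2 + 216·x^2·y - 360 - 120·y - 189·y - 63·y^2 + 243·y^2 + 81·y^3)·(4·y - 1 + 4·x)    [distributive law]
= (-288·x - 1041·x·y - 315·x·y^2 + 648·x^2 + 216·x^2·y - 360 - 309·y + 180·y^2 + 81·y^3)·(4·y - 1 + 4·x)    [combine like terms]
= -1152·x·y + 288·x - 1152·x^2 - 4164·x·y^2 + 1041·x·y - 4164·x^2·y - 1260·x·y^3 + 315·x·y^2 - 1260·x^2·y^2 + 2592·x^2·y - 648·x^2 + 2592·x^3 + 864·x^2·y^2 - 216·x^2·y + 864·x^3·y - 1440·y + 360 - 1440·x - 1236·y^2 + 309·y - 1236·x·y + 720·y^3 - 180·y^2 + 720·x·y^2 + 324·y^4 - 81·y^3 + 324·x·y^3    [distributive law]
= -1347·x·y - 1152·x - 1800·x^2 - 3129·x·y^2 - 1788·x^2·y - 936·x·y^3 - 396·x^2·y^2 + 2592·x^3 + 864·x^3·y - 1131·y + 360 - 1416·y^2 + 639·y^3 + 324·y^4    [combine like terms]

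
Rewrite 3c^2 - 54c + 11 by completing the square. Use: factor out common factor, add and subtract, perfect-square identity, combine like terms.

3c^2 - 54c + 11
= 3(c^2 - 18c) + 11    [factor out 3 from the c-terms]
= 3(c^2 - 18c + 81 - 81) + 11    [add and subtract 81 inside the bracket]
= 3(c - 9)^2 - 243 + 11    [perfect-square identity]
= 3(c - 9)^2 - 232    [combine constants]

3(c - 9)^2 - 232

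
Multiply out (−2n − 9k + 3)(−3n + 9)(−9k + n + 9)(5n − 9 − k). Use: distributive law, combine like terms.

−141kn^3 + 2241kn^2 − 1188k^2n^2 + 30n^4 + 81n^3 − 1323n^2 − 8289kn + 5427k^2n + 3159n + 243k^3n − 5589k^2 − 729k^3 + 8505k − 2187

(−2n − 9k + 3)(−3n + 9)(−9k + n + 9)(5n − 9 − k)
= (6n^2 − 18n + 27kn − 81k − 9n + 27)(−9k + n + 9)(5n − 9 − k)    [distributive law]
= (6n^2 − 27n + 27kn − 81k + 27)(−9k + n + 9)(5n − 9 − k)    [combine like terms]
= (−54kn^2 + 6n^3 + 54n^2 + 243kn − 27n^2 − 243n − 243k^2n + 27kn^2 + 243kn + 729k^2 − 81kn − 729k − 243k + 27n + 243)(5n − 9 − k)    [distributive law]
= (−27kn^2 + 6n^3 + 27n^2 + 405kn − 216n − 243k^2n + 729k^2 − 972k + 243)(5n − 9 − k)    [combine like terms]
= −135kn^3 + 243kn^2 + 27k^2n^2 + 30n^4 − 54n^3 − 6kn^3 + 135n^3 − 243n^2 − 27kn^2 + 2025kn^2 − 3645kn − 405k^2n − 1080n^2 + 1944n + 216kn − 1215k^2n^2 + 2187k^2n + 243k^3n + 3645k^2n − 6561k^2 − 729k^3 − 4860kn + 8748k + 972k^2 + 1215n − 2187 − 243k    [distributive law]
= −141kn^3 + 2241kn^2 − 1188k^2n^2 + 30n^4 + 81n^3 − 1323n^2 − 8289kn + 5427k^2n + 3159n + 243k^3n − 5589k^2 − 729k^3 + 8505k − 2187    [combine like terms]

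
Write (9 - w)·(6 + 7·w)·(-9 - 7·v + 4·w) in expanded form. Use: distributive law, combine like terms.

-486 - 378·v - 297·w - 399·v·w + 291·w^2 + 49·v·w^2 - 28·w^3

(9 - w)·(6 + 7·w)·(-9 - 7·v + 4·w)
= (54 + 63·w - 6·w - 7·w^2)·(-9 - 7·v + 4·w)    [distributive law]
= (54 + 57·w - 7·w^2)·(-9 - 7·v + 4·w)    [combine like terms]
= -486 - 378·v + 216·w - 513·w - 399·v·w + 228·w^2 + 63·w^2 + 49·v·w^2 - 28·w^3    [distributive law]
= -486 - 378·v - 297·w - 399·v·w + 291·w^2 + 49·v·w^2 - 28·w^3    [combine like terms]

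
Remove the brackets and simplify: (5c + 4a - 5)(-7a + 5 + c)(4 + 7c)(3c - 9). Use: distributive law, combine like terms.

2736ac^2 - 1689ac - 651ac^3 - 1725c^2 + 555c + 165c^3 + 105c^4 + 1428a^2c + 1008a^2 - 588a^2c^2 - 1980a + 900

(5c + 4a - 5)(-7a + 5 + c)(4 + 7c)(3c - 9)
= (-35ac + 25c + 5c^2 - 28a^2 + 20a + 4ac + 35a - 25 - 5c)(4 + 7c)(3c - 9)    [distributive law]
= (-31ac + 20c + 5c^2 - 28a^2 + 55a - 25)(4 + 7c)(3c - 9)    [combine like terms]
= (-124ac - 217ac^2 + 80c + 140c^2 + 20c^2 + 35c^3 - 112a^2 - 196a^2c + 220a + 385ac - 100 - 175c)(3c - 9)    [distributive law]
= (261ac - 217ac^2 - 95c + 160c^2 + 35c^3 - 112a^2 - 196a^2c + 220a - 100)(3c - 9)    [combine like terms]
= 783ac^2 - 2349ac - 651ac^3 + 1953ac^2 - 285c^2 + 855c + 480c^3 - 1440c^2 + 105c^4 - 315c^3 - 336a^2c + 1008a^2 - 588a^2c^2 + 1764a^2c + 660ac - 1980a - 300c + 900    [distributive law]
= 2736ac^2 - 1689ac - 651ac^3 - 1725c^2 + 555c + 165c^3 + 105c^4 + 1428a^2c + 1008a^2 - 588a^2c^2 - 1980a + 900    [combine like terms]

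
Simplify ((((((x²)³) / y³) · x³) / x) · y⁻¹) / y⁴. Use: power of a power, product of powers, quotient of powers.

((((((x²)³) / y³) · x³) / x) · y⁻¹) / y⁴
= ((((x⁶ / y³) · x³) / x) · y⁻¹) / y⁴    [power of a power]
= x⁸·y⁻⁸    [quotient of powers; product of powers]

x⁸·y⁻⁸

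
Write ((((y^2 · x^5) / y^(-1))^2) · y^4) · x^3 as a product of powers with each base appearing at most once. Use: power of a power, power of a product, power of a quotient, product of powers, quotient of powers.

((((y^2 · x^5) / y^(-1))^2) · y^4) · x^3
= ((((y^2 · x^5)^2) / ((y^(-1))^2)) · y^4) · x^3    [power of a quotient]
= (((((y^2)^2) · ((x^5)^2)) / ((y^(-1))^2)) · y^4) · x^3    [power of a product]
= (((y^4 · ((x^5)^2)) / ((y^(-1))^2)) · y^4) · x^3    [power of a power]
= (((y^4 · x^10) / ((y^(-1))^2)) · y^4) · x^3    [power of a power]
= (((y^4 · x^10) / y^(-2)) · y^4) · x^3    [power of a power]
= x^13y^10    [quotient of powers; product of powers]

x^13y^10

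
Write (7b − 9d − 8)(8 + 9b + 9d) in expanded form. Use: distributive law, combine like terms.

(7b − 9d − 8)(8 + 9b + 9d)
= 56b + 63b^2 + 63bd − 72d − 81bd − 81d^2 − 64 − 72b − 72d    [distributive law]
= −16b + 63b^2 − 18bd − 144d − 81d^2 − 64    [combine like terms]

−16b + 63b^2 − 18bd − 144d − 81d^2 − 64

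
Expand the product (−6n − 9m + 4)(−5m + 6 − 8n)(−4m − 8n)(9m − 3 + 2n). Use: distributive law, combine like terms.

(−6n − 9m + 4)(−5m + 6 − 8n)(−4m − 8n)(9m − 3 + 2n)
= (30mn − 36n + 48n² + 45m² − 54m + 72mn − 20m + 24 − 32n)(−4m − 8n)(9m − 3 + 2n)    [distributive law]
= (102mn − 68n + 48n² + 45m² − 74m + 24)(−4m − 8n)(9m − 3 + 2n)    [combine like terms]
= (−408m²n − 816mn² + 272mn + 544n² − 192mn² − 384n³ − 180m³ − 360m²n + 296m² + 592mn − 96m − 192n)(9m − 3 + 2n)    [distributive law]
= (−768m²n − 1008mn² + 864mn + 544n² − 384n³ − 180m³ + 296m² − 96m − 192n)(9m − 3 + 2n)    [combine like terms]
= −6912m³n + 2304m²n − 1536m²n² − 9072m²n² + 3024mn² − 2016mn³ + 7776m²n − 2592mn + 1728mn² + 4896mn² − 1632n² + 1088n³ − 3456mn³ + 1152n³ − 768n⁴ − 1620m⁴ + 540m³ − 360m³n + 2664m³ − 888m² + 592m²n − 864m² + 288m − 192mn − 1728mn + 576n − 384n²    [distributive law]
= −7272m³n + 10672m²n − 10608m²n² + 9648mn² − 5472mn³ − 4512mn − 2016n² + 2240n³ − 768n⁴ − 1620m⁴ + 3204m³ − 1752m² + 288m + 576n    [combine like terms]

−7272m³n + 10672m²n − 10608m²n² + 9648mn² − 5472mn³ − 4512mn − 2016n² + 2240n³ − 768n⁴ − 1620m⁴ + 3204m³ − 1752m² + 288m + 576n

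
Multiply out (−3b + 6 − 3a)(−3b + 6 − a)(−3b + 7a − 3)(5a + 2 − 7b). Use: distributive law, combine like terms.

−324ab^3 − 621b^3 + 189b^4 − 390a^2b^2 + 1971ab^2 + 162b^2 + 309a^2b − 2700ab + 228a^3b + 1266a^2 + 108a − 216 + 756b − 843a^3 + 105a^4

(−3b + 6 − 3a)(−3b + 6 − a)(−3b + 7a − 3)(5a + 2 − 7b)
= (9b^2 − 18b + 3ab − 18b + 36 − 6a + 9ab − 18a + 3a^2)(−3b + 7a − 3)(5a + 2 − 7b)    [distributive law]
= (9b^2 − 36b + 12ab + 36 − 24a + 3a^2)(−3b + 7a − 3)(5a + 2 − 7b)    [combine like terms]
= (−27b^3 + 63ab^2 − 27b^2 + 108b^2 − 252ab + 108b − 36ab^2 + 84a^2b − 36ab − 108b + 252a − 108 + 72ab − 168a^2 + 72a − 9a^2b + 21a^3 − 9a^2)(5a + 2 − 7b)    [distributive law]
= (−27b^3 + 27ab^2 + 81b^2 − 216ab + 75a^2b + 324a − 108 − 177a^2 + 21a^3)(5a + 2 − 7b)    [combine like terms]
= −135ab^3 − 54b^3 + 189b^4 + 135a^2b^2 + 54ab^2 − 189ab^3 + 405ab^2 + 162b^2 − 567b^3 − 1080a^2b − 432ab + 1512ab^2 + 375a^3b + 150a^2b − 525a^2b^2 + 1620a^2 + 648a − 2268ab − 540a − 216 + 756b − 885a^3 − 354a^2 + 1239a^2b + 105a^4 + 42a^3 − 147a^3b    [distributive law]
= −324ab^3 − 621b^3 + 189b^4 − 390a^2b^2 + 1971ab^2 + 162b^2 + 309a^2b − 2700ab + 228a^3b + 1266a^2 + 108a − 216 + 756b − 843a^3 + 105a^4    [combine like terms]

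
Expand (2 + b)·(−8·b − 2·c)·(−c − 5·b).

36·b·c + 80·b² + 4·c² + 18·b²·c + 40·b³ + 2·b·c²

(2 + b)·(−8·b − 2·c)·(−c − 5·b)
= (−16·b − 4·c − 8·b² − 2·b·c)·(−c − 5·b)    [distributive law]
= 16·b·c + 80·b² + 4·c² + 20·b·c + 8·b²·c + 40·b³ + 2·b·c² + 10·b²·c    [distributive law]
= 36·b·c + 80·b² + 4·c² + 18·b²·c + 40·b³ + 2·b·c²    [combine like terms]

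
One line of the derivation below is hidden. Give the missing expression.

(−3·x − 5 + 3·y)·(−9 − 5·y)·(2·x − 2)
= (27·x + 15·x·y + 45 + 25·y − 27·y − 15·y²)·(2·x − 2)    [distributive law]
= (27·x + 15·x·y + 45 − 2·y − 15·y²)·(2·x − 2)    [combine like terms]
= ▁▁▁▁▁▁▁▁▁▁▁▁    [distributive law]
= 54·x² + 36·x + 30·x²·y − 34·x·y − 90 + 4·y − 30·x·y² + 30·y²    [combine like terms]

After distributive law, the bracketed line is:

54·x² − 54·x + 30·x²·y − 30·x·y + 90·x − 90 − 4·x·y + 4·y − 30·x·y² + 30·y²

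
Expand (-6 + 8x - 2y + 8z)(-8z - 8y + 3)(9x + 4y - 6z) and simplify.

(-6 + 8x - 2y + 8z)(-8z - 8y + 3)(9x + 4y - 6z)
= (48z + 48y - 18 - 64xz - 64xy + 24x + 16yz + 16y^2 - 6y - 64z^2 - 64yz + 24z)(9x + 4y - 6z)    [distributive law]
= (72z + 42y - 18 - 64xz - 64xy + 24x - 48yz + 16y^2 - 64z^2)(9x + 4y - 6z)    [combine like terms]
= 648xz + 288yz - 432z^2 + 378xy + 168y^2 - 252yz - 162x - 72y + 108z - 576x^2z - 256xyz + 384xz^2 - 576x^2y - 256xy^2 + 384xyz + 216x^2 + 96xy - 144xz - 432xyz - 192y^2z + 288yz^2 + 144xy^2 + 64y^3 - 96y^2z - 576xz^2 - 256yz^2 + 384z^3    [distributive law]
= 504xz + 36yz - 432z^2 + 474xy + 168y^2 - 162x - 72y + 108z - 576x^2z - 304xyz - 192xz^2 - 576x^2y - 112xy^2 + 216x^2 - 288y^2z + 32yz^2 + 64y^3 + 384z^3    [combine like terms]

504xz + 36yz - 432z^2 + 474xy + 168y^2 - 162x - 72y + 108z - 576x^2z - 304xyz - 192xz^2 - 576x^2y - 112xy^2 + 216x^2 - 288y^2z + 32yz^2 + 64y^3 + 384z^3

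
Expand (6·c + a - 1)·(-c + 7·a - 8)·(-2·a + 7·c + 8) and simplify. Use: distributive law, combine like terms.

(6·c + a - 1)·(-c + 7·a - 8)·(-2·a + 7·c + 8)
= (-6·c^2 + 42·a·c - 48·c - a·c + 7·a^2 - 8·a + c - 7·a + 8)·(-2·a + 7·c + 8)    [distributive law]
= (-6·c^2 + 41·a·c - 47·c + 7·a^2 - 15·a + 8)·(-2·a + 7·c + 8)    [combine like terms]
= 12·a·c^2 - 42·c^3 - 48·c^2 - 82·a^2·c + 287·a·c^2 + 328·a·c + 94·a·c - 329·c^2 - 376·c - 14·a^3 + 49·a^2·c + 56·a^2 + 30·a^2 - 105·a·c - 120·a - 16·a + 56·c + 64    [distributive law]
= 299·a·c^2 - 42·c^3 - 377·c^2 - 33·a^2·c + 317·a·c - 320·c - 14·a^3 + 86·a^2 - 136·a + 64    [combine like terms]

299·a·c^2 - 42·c^3 - 377·c^2 - 33·a^2·c + 317·a·c - 320·c - 14·a^3 + 86·a^2 - 136·a + 64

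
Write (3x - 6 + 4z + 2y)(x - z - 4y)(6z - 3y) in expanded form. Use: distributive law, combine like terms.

(3x - 6 + 4z + 2y)(x - z - 4y)(6z - 3y)
= (3x^2 - 3xz - 12xy - 6x + 6z + 24y + 4xz - 4z^2 - 16yz + 2xy - 2yz - 8y^2)(6z - 3y)    [distributive law]
= (3x^2 + xz - 10xy - 6x + 6z + 24y - 4z^2 - 18yz - 8y^2)(6z - 3y)    [combine like terms]
= 18x^2z - 9x^2y + 6xz^2 - 3xyz - 60xyz + 30xy^2 - 36xz + 18xy + 36z^2 - 18yz + 144yz - 72y^2 - 24z^3 + 12yz^2 - 108yz^2 + 54y^2z - 48y^2z + 24y^3    [distributive law]
= 18x^2z - 9x^2y + 6xz^2 - 63xyz + 30xy^2 - 36xz + 18xy + 36z^2 + 126yz - 72y^2 - 24z^3 - 96yz^2 + 6y^2z + 24y^3    [combine like terms]

18x^2z - 9x^2y + 6xz^2 - 63xyz + 30xy^2 - 36xz + 18xy + 36z^2 + 126yz - 72y^2 - 24z^3 - 96yz^2 + 6y^2z + 24y^3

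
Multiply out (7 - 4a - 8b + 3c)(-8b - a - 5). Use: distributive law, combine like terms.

(7 - 4a - 8b + 3c)(-8b - a - 5)
= -56b - 7a - 35 + 32ab + 4a^2 + 20a + 64b^2 + 8ab + 40b - 24bc - 3ac - 15c    [distributive law]
= -16b + 13a - 35 + 40ab + 4a^2 + 64b^2 - 24bc - 3ac - 15c    [combine like terms]

-16b + 13a - 35 + 40ab + 4a^2 + 64b^2 - 24bc - 3ac - 15c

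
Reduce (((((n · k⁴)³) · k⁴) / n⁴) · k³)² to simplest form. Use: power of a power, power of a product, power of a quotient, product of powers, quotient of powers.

(((((n · k⁴)³) · k⁴) / n⁴) · k³)²
= (((((n · k⁴)³) · k⁴) / n⁴)²) · ((k³)²)    [power of a product]
= (((((n · k⁴)³) · k⁴)²) / ((n⁴)²)) · ((k³)²)    [power of a quotient]
= (((((n · k⁴)³)²) · ((k⁴)²)) / ((n⁴)²)) · ((k³)²)    [power of a product]
= ((((n · k⁴)⁶) · ((k⁴)²)) / ((n⁴)²)) · ((k³)²)    [power of a power]
= ((((n⁶) · ((k⁴)⁶)) · ((k⁴)²)) / ((n⁴)²)) · ((k³)²)    [power of a product]
= (((n⁶ · k²⁴) · ((k⁴)²)) / ((n⁴)²)) · ((k³)²)    [power of a power]
= (((n⁶ · k²⁴) · k⁸) / ((n⁴)²)) · ((k³)²)    [power of a power]
= (((n⁶ · k²⁴) · k⁸) / n⁸) · ((k³)²)    [power of a power]
= (((n⁶ · k²⁴) · k⁸) / n⁸) · k⁶    [power of a power]
= k³⁸·n⁻²    [quotient of powers; product of powers]

k³⁸·n⁻²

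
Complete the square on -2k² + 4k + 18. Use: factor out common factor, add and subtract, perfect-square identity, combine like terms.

-2k² + 4k + 18
= -2(k² - 2k) + 18    [factor out -2 from the k-terms]
= -2(k² - 2k + 1 - 1) + 18    [add and subtract 1 inside the bracket]
= -2(k - 1)² + 2 + 18    [perfect-square identity]
= -2(k - 1)² + 20    [combine constants]

-2(k - 1)² + 20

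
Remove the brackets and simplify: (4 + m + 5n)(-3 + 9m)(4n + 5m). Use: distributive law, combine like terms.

(4 + m + 5n)(-3 + 9m)(4n + 5m)
= (-12 + 36m - 3m + 9m² - 15n + 45mn)(4n + 5m)    [distributive law]
= (-12 + 33m + 9m² - 15n + 45mn)(4n + 5m)    [combine like terms]
= -48n - 60m + 132mn + 165m² + 36m²n + 45m³ - 60n² - 75mn + 180mn² + 225m²n    [distributive law]
= -48n - 60m + 57mn + 165m² + 261m²n + 45m³ - 60n² + 180mn²    [combine like terms]

-48n - 60m + 57mn + 165m² + 261m²n + 45m³ - 60n² + 180mn²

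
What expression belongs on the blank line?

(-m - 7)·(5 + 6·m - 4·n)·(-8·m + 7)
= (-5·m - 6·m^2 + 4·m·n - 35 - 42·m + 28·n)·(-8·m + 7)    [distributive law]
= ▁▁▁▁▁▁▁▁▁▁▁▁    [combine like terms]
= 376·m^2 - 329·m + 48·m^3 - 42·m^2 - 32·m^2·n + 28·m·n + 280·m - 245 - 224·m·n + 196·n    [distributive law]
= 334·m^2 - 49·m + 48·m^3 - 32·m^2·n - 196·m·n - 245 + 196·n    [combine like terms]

By combine like terms:

(-47·m - 6·m^2 + 4·m·n - 35 + 28·n)·(-8·m + 7)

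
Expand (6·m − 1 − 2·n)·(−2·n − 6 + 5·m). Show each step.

(6·m − 1 − 2·n)·(−2·n − 6 + 5·m)
= −12·m·n − 36·m + 30·m² + 2·n + 6 − 5·m + 4·n² + 12·n − 10·m·n    [distributive law]
= −22·m·n − 41·m + 30·m² + 14·n + 6 + 4·n²    [combine like terms]

−22·m·n − 41·m + 30·m² + 14·n + 6 + 4·n²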